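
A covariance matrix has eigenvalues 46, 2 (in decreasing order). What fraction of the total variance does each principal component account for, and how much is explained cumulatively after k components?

Step 1 — total variance = trace(Sigma) = Σ λ_i = 46 + 2 = 48.

Step 2 — fraction explained by component i = λ_i / Σ λ:
  PC1: 46/48 = 0.9583
  PC2: 2/48 = 0.0417

Step 3 — cumulative fraction after k components = (λ_1 + ... + λ_k) / Σ λ:
  k = 1: 46/48 = 0.9583
  k = 2: (46 + 2)/48 = 48/48 = 1

Summary (fraction, with percent):

explained: PC1 0.9583 (95.83%), PC2 0.0417 (4.17%);  cumulative: 0.9583, 1


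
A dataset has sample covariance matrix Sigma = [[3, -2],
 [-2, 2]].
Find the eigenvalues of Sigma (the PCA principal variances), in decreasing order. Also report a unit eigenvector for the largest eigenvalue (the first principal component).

Step 1 — characteristic polynomial of 2×2 Sigma:
  det(Sigma - λI) = λ² - trace · λ + det = 0.
  trace = 3 + 2 = 5, det = 3·2 - (-2)² = 2.
Step 2 — discriminant:
  Δ = trace² - 4·det = 25 - 8 = 17.
Step 3 — eigenvalues:
  λ = (trace ± √Δ)/2 = (5 ± 4.1231)/2,
  λ_1 = 4.5616,  λ_2 = 0.4384.

Step 4 — unit eigenvector for λ_1: solve (Sigma - λ_1 I)v = 0. First row:
  (3 - 4.5616)·v_x + (-2)·v_y = 0, i.e. (-1.5616)·v_x + (-2)·v_y = 0,
  so v ∝ (b, λ_1 - a) = (-2, 1.5616); multiply by -1 so the first entry is positive: u = (2, -1.5616).
  ||u|| = √((2)² + (-1.5616)²) = √(6.4384) ≈ 2.5374,
  v_1 = u/||u|| ≈ (0.7882, -0.6154) (||v_1|| = 1).

λ_1 = 4.5616,  λ_2 = 0.4384;  v_1 ≈ (0.7882, -0.6154)


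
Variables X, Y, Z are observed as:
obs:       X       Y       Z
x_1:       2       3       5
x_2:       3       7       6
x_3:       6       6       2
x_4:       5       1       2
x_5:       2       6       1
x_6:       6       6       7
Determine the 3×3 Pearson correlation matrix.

Step 1 — column means:
  mean(X) = (2 + 3 + 6 + 5 + 2 + 6) / 6 = 24/6 = 4
  mean(Y) = (3 + 7 + 6 + 1 + 6 + 6) / 6 = 29/6 = 4.8333
  mean(Z) = (5 + 6 + 2 + 2 + 1 + 7) / 6 = 23/6 = 3.8333

Step 2 — sample variances and covariances s[i,j] = (1/(n-1)) · Σ_k (x_{k,i} - mean_i) · (x_{k,j} - mean_j), with n-1 = 5:
  s[X,X] = ((-2)·(-2) + (-1)·(-1) + (2)·(2) + (1)·(1) + (-2)·(-2) + (2)·(2)) / 5 = 18/5 = 3.6
  s[X,Y] = ((-2)·(-1.8333) + (-1)·(2.1667) + (2)·(1.1667) + (1)·(-3.8333) + (-2)·(1.1667) + (2)·(1.1667)) / 5 = 0/5 = 0
  s[X,Z] = ((-2)·(1.1667) + (-1)·(2.1667) + (2)·(-1.8333) + (1)·(-1.8333) + (-2)·(-2.8333) + (2)·(3.1667)) / 5 = 2/5 = 0.4
  s[Y,Y] = ((-1.8333)·(-1.8333) + (2.1667)·(2.1667) + (1.1667)·(1.1667) + (-3.8333)·(-3.8333) + (1.1667)·(1.1667) + (1.1667)·(1.1667)) / 5 = 26.8333/5 = 5.3667
  s[Y,Z] = ((-1.8333)·(1.1667) + (2.1667)·(2.1667) + (1.1667)·(-1.8333) + (-3.8333)·(-1.8333) + (1.1667)·(-2.8333) + (1.1667)·(3.1667)) / 5 = 7.8333/5 = 1.5667
  s[Z,Z] = ((1.1667)·(1.1667) + (2.1667)·(2.1667) + (-1.8333)·(-1.8333) + (-1.8333)·(-1.8333) + (-2.8333)·(-2.8333) + (3.1667)·(3.1667)) / 5 = 30.8333/5 = 6.1667
  Sample standard deviations s_i = √(s[i,i]):
  s(X) = √(3.6) = 1.8974
  s(Y) = √(5.3667) = 2.3166
  s(Z) = √(6.1667) = 2.4833

Step 3 — r_{ij} = s_{ij} / (s_i · s_j):
  r[X,X] = 1 (diagonal).
  r[X,Y] = 0 / (1.8974 · 2.3166) = 0 / 4.3955 = 0
  r[X,Z] = 0.4 / (1.8974 · 2.4833) = 0.4 / 4.7117 = 0.0849
  r[Y,Y] = 1 (diagonal).
  r[Y,Z] = 1.5667 / (2.3166 · 2.4833) = 1.5667 / 5.7528 = 0.2723
  r[Z,Z] = 1 (diagonal).

R is symmetric with unit diagonal. Assembling:

R = [[1, 0, 0.0849],
 [0, 1, 0.2723],
 [0.0849, 0.2723, 1]]


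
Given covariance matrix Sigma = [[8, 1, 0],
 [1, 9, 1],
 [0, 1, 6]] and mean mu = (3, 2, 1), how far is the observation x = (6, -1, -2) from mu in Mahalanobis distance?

Step 1 — centre the observation: (x - mu) = (3, -3, -3).

Step 2 — invert Sigma (cofactor / det for 3×3, or solve directly):
  Sigma^{-1} = [[0.1268, -0.0144, 0.0024],
 [-0.0144, 0.1148, -0.0191],
 [0.0024, -0.0191, 0.1699]].

Step 3 — form the quadratic (x - mu)^T · Sigma^{-1} · (x - mu):
  Sigma^{-1} · (x - mu) = (0.4163, -0.3301, -0.445).
  (x - mu)^T · [Sigma^{-1} · (x - mu)] = (3)·(0.4163) + (-3)·(-0.3301) + (-3)·(-0.445) = 3.5742.

Step 4 — take square root: d = √(3.5742) ≈ 1.8905.

d(x, mu) = √(3.5742) ≈ 1.8905


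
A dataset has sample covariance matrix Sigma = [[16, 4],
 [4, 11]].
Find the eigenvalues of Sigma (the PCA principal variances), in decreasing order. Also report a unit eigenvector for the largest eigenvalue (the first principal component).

Step 1 — characteristic polynomial of 2×2 Sigma:
  det(Sigma - λI) = λ² - trace · λ + det = 0.
  trace = 16 + 11 = 27, det = 16·11 - (4)² = 160.
Step 2 — discriminant:
  Δ = trace² - 4·det = 729 - 640 = 89.
Step 3 — eigenvalues:
  λ = (trace ± √Δ)/2 = (27 ± 9.434)/2,
  λ_1 = 18.217,  λ_2 = 8.783.

Step 4 — unit eigenvector for λ_1: solve (Sigma - λ_1 I)v = 0. First row:
  (16 - 18.217)·v_x + (4)·v_y = 0, i.e. (-2.217)·v_x + (4)·v_y = 0,
  so v ∝ (b, λ_1 - a) = (4, 2.217) = u.
  ||u|| = √((4)² + (2.217)²) = √(20.915) ≈ 4.5733,
  v_1 = u/||u|| ≈ (0.8746, 0.4848) (||v_1|| = 1).

λ_1 = 18.217,  λ_2 = 8.783;  v_1 ≈ (0.8746, 0.4848)


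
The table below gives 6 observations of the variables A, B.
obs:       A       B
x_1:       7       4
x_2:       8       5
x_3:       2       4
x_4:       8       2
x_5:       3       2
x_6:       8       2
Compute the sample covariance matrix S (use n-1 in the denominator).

Step 1 — column means:
  mean(A) = (7 + 8 + 2 + 8 + 3 + 8) / 6 = 36/6 = 6
  mean(B) = (4 + 5 + 4 + 2 + 2 + 2) / 6 = 19/6 = 3.1667

Step 2 — sample covariance S[i,j] = (1/(n-1)) · Σ_k (x_{k,i} - mean_i) · (x_{k,j} - mean_j), with n-1 = 5.
  S[A,A] = ((1)·(1) + (2)·(2) + (-4)·(-4) + (2)·(2) + (-3)·(-3) + (2)·(2)) / 5 = 38/5 = 7.6
  S[A,B] = ((1)·(0.8333) + (2)·(1.8333) + (-4)·(0.8333) + (2)·(-1.1667) + (-3)·(-1.1667) + (2)·(-1.1667)) / 5 = 0/5 = 0
  S[B,B] = ((0.8333)·(0.8333) + (1.8333)·(1.8333) + (0.8333)·(0.8333) + (-1.1667)·(-1.1667) + (-1.1667)·(-1.1667) + (-1.1667)·(-1.1667)) / 5 = 8.8333/5 = 1.7667

S is symmetric (S[j,i] = S[i,j]). Assembling:

S = [[7.6, 0],
 [0, 1.7667]]


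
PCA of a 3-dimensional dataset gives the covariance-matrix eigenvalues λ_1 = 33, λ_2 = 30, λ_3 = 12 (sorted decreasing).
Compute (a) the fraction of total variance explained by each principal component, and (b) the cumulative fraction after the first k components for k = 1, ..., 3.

Step 1 — total variance = trace(Sigma) = Σ λ_i = 33 + 30 + 12 = 75.

Step 2 — fraction explained by component i = λ_i / Σ λ:
  PC1: 33/75 = 0.44
  PC2: 30/75 = 0.4
  PC3: 12/75 = 0.16

Step 3 — cumulative fraction after k components = (λ_1 + ... + λ_k) / Σ λ:
  k = 1: 33/75 = 0.44
  k = 2: (33 + 30)/75 = 63/75 = 0.84
  k = 3: (33 + 30 + 12)/75 = 75/75 = 1

Summary (fraction, with percent):

explained: PC1 0.44 (44%), PC2 0.4 (40%), PC3 0.16 (16%);  cumulative: 0.44, 0.84, 1


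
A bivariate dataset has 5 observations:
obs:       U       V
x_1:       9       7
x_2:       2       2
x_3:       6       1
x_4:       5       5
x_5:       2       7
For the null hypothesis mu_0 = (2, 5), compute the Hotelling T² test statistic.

Step 1 — sample mean vector:
  mean(U) = (9 + 2 + 6 + 5 + 2) / 5 = 24/5 = 4.8
  mean(V) = (7 + 2 + 1 + 5 + 7) / 5 = 22/5 = 4.4
  x̄ = (4.8, 4.4),  deviation x̄ - mu_0 = (4.8, 4.4) - (2, 5) = (2.8, -0.6).

Step 2 — sample covariance matrix, S[i,j] = (1/(n-1)) · Σ_k (x_{k,i} - mean_i) · (x_{k,j} - mean_j), divisor n-1 = 4:
  S[U,U] = ((4.2)·(4.2) + (-2.8)·(-2.8) + (1.2)·(1.2) + (0.2)·(0.2) + (-2.8)·(-2.8)) / 4 = 34.8/4 = 8.7
  S[U,V] = ((4.2)·(2.6) + (-2.8)·(-2.4) + (1.2)·(-3.4) + (0.2)·(0.6) + (-2.8)·(2.6)) / 4 = 6.4/4 = 1.6
  S[V,V] = ((2.6)·(2.6) + (-2.4)·(-2.4) + (-3.4)·(-3.4) + (0.6)·(0.6) + (2.6)·(2.6)) / 4 = 31.2/4 = 7.8
  S = [[8.7, 1.6],
 [1.6, 7.8]].

Step 3 — invert S. det(S) = 8.7·7.8 - (1.6)² = 65.3.
  S^{-1} = (1/det) · [[d, -b], [-b, a]] = [[0.1194, -0.0245],
 [-0.0245, 0.1332]].

Step 4 — quadratic form (x̄ - mu_0)^T · S^{-1} · (x̄ - mu_0):
  S^{-1} · (x̄ - mu_0) = (0.3492, -0.1485),
  (x̄ - mu_0)^T · [...] = (2.8)·(0.3492) + (-0.6)·(-0.1485) = 1.0668.

Step 5 — scale by n: T² = 5 · 1.0668 = 5.3338.

T² ≈ 5.3338


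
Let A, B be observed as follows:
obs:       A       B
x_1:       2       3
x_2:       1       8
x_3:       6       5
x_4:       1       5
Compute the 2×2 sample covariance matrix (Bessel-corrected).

Step 1 — column means:
  mean(A) = (2 + 1 + 6 + 1) / 4 = 10/4 = 2.5
  mean(B) = (3 + 8 + 5 + 5) / 4 = 21/4 = 5.25

Step 2 — sample covariance S[i,j] = (1/(n-1)) · Σ_k (x_{k,i} - mean_i) · (x_{k,j} - mean_j), with n-1 = 3.
  S[A,A] = ((-0.5)·(-0.5) + (-1.5)·(-1.5) + (3.5)·(3.5) + (-1.5)·(-1.5)) / 3 = 17/3 = 5.6667
  S[A,B] = ((-0.5)·(-2.25) + (-1.5)·(2.75) + (3.5)·(-0.25) + (-1.5)·(-0.25)) / 3 = -3.5/3 = -1.1667
  S[B,B] = ((-2.25)·(-2.25) + (2.75)·(2.75) + (-0.25)·(-0.25) + (-0.25)·(-0.25)) / 3 = 12.75/3 = 4.25

S is symmetric (S[j,i] = S[i,j]). Assembling:

S = [[5.6667, -1.1667],
 [-1.1667, 4.25]]


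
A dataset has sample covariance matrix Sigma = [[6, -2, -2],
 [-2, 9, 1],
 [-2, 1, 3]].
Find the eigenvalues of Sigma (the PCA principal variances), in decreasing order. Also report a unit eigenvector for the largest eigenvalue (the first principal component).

Step 1 — characteristic polynomial p(λ) = det(λI - Sigma) = λ³ - tr·λ² + c_1·λ - det, where tr = trace, c_1 = sum of the principal 2×2 minors, det = det(Sigma):
  tr = 6 + 9 + 3 = 18,
  c_1 = (6·9 - (-2)²) + (6·3 - (-2)²) + (9·3 - (1)²) = 50 + 14 + 26 = 90,
  det = 6·(9·3 - (1)²) - (-2)·((-2)·3 - (1)·(-2)) + (-2)·((-2)·(1) - 9·(-2)) = 6·(26) - (-2)·(-4) + (-2)·(16) = 116.
  So p(λ) = λ³ - 18λ² + 90λ - 116.
Step 2 — look for an integer root (rational root theorem: any rational root is an integer divisor of 116). Testing λ = 2:
  p(2) = 8 - 72 + 180 - 116 = 0  ✓
  Dividing out (λ - 2): p(λ) = (λ - 2)(λ² - 16λ + 58).
Step 3 — remaining eigenvalues from the quadratic λ² - 16λ + 58 = 0:
  Δ = 16² - 4·58 = 256 - 232 = 24,  λ = (16 ± √24)/2 = (16 ± 4.899)/2 ≈ 10.4495 or 5.5505.
  Sorted: λ_1 = 10.4495,  λ_2 = 5.5505,  λ_3 = 2  (check: sum = 18 = tr ✓).

Step 4 — unit eigenvector for λ_1 ≈ 10.4495: v spans the null space of (Sigma - λ_1 I), whose rows are
  r_1 = (-4.4495, -2, -2),  r_2 = (-2, -1.4495, 1),  r_3 = (-2, 1, -7.4495).
  v is orthogonal to every row, so take v ∝ r_1 × r_2 = ((-2)·(1) - (-2)·(-1.4495), (-2)·(-2) - (-4.4495)·(1), (-4.4495)·(-1.4495) - (-2)·(-2)) ≈ (-4.899, 8.4495, 2.4495).
  Rescale (multiply by -1 so the first nonzero entry is positive): u = (4.899, -8.4495, -2.4495).
  ||u|| = √((4.899)² + (-8.4495)² + (-2.4495)²) = √(101.3939) ≈ 10.0695,  v_1 = u/||u|| ≈ (0.4865, -0.8391, -0.2433) (||v_1|| = 1).

λ_1 = 10.4495,  λ_2 = 5.5505,  λ_3 = 2;  v_1 ≈ (0.4865, -0.8391, -0.2433)


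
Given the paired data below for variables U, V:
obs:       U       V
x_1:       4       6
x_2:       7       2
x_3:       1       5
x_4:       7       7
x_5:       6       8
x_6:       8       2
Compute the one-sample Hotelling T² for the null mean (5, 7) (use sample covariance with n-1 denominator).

Step 1 — sample mean vector:
  mean(U) = (4 + 7 + 1 + 7 + 6 + 8) / 6 = 33/6 = 5.5
  mean(V) = (6 + 2 + 5 + 7 + 8 + 2) / 6 = 30/6 = 5
  x̄ = (5.5, 5),  deviation x̄ - mu_0 = (5.5, 5) - (5, 7) = (0.5, -2).

Step 2 — sample covariance matrix, S[i,j] = (1/(n-1)) · Σ_k (x_{k,i} - mean_i) · (x_{k,j} - mean_j), divisor n-1 = 5:
  S[U,U] = ((-1.5)·(-1.5) + (1.5)·(1.5) + (-4.5)·(-4.5) + (1.5)·(1.5) + (0.5)·(0.5) + (2.5)·(2.5)) / 5 = 33.5/5 = 6.7
  S[U,V] = ((-1.5)·(1) + (1.5)·(-3) + (-4.5)·(0) + (1.5)·(2) + (0.5)·(3) + (2.5)·(-3)) / 5 = -9/5 = -1.8
  S[V,V] = ((1)·(1) + (-3)·(-3) + (0)·(0) + (2)·(2) + (3)·(3) + (-3)·(-3)) / 5 = 32/5 = 6.4
  S = [[6.7, -1.8],
 [-1.8, 6.4]].

Step 3 — invert S. det(S) = 6.7·6.4 - (-1.8)² = 39.64.
  S^{-1} = (1/det) · [[d, -b], [-b, a]] = [[0.1615, 0.0454],
 [0.0454, 0.169]].

Step 4 — quadratic form (x̄ - mu_0)^T · S^{-1} · (x̄ - mu_0):
  S^{-1} · (x̄ - mu_0) = (-0.0101, -0.3153),
  (x̄ - mu_0)^T · [...] = (0.5)·(-0.0101) + (-2)·(-0.3153) = 0.6256.

Step 5 — scale by n: T² = 6 · 0.6256 = 3.7538.

T² ≈ 3.7538


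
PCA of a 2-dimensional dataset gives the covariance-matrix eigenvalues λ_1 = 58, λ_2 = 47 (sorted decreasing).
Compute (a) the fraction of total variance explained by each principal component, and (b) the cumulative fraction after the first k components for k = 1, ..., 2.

Step 1 — total variance = trace(Sigma) = Σ λ_i = 58 + 47 = 105.

Step 2 — fraction explained by component i = λ_i / Σ λ:
  PC1: 58/105 = 0.5524
  PC2: 47/105 = 0.4476

Step 3 — cumulative fraction after k components = (λ_1 + ... + λ_k) / Σ λ:
  k = 1: 58/105 = 0.5524
  k = 2: (58 + 47)/105 = 105/105 = 1

Summary (fraction, with percent):

explained: PC1 0.5524 (55.24%), PC2 0.4476 (44.76%);  cumulative: 0.5524, 1


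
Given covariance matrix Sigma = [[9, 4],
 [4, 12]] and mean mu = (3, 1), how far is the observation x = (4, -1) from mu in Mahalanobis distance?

Step 1 — centre the observation: (x - mu) = (1, -2).

Step 2 — invert Sigma. det(Sigma) = 9·12 - (4)² = 92.
  Sigma^{-1} = (1/det) · [[d, -b], [-b, a]] = [[0.1304, -0.0435],
 [-0.0435, 0.0978]].

Step 3 — form the quadratic (x - mu)^T · Sigma^{-1} · (x - mu):
  Sigma^{-1} · (x - mu) = (0.2174, -0.2391).
  (x - mu)^T · [Sigma^{-1} · (x - mu)] = (1)·(0.2174) + (-2)·(-0.2391) = 0.6957.

Step 4 — take square root: d = √(0.6957) ≈ 0.8341.

d(x, mu) = √(0.6957) ≈ 0.8341


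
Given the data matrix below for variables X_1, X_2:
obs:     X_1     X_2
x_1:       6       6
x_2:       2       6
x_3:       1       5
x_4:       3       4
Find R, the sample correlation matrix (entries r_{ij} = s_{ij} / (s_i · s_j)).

Step 1 — column means:
  mean(X_1) = (6 + 2 + 1 + 3) / 4 = 12/4 = 3
  mean(X_2) = (6 + 6 + 5 + 4) / 4 = 21/4 = 5.25

Step 2 — sample variances and covariances s[i,j] = (1/(n-1)) · Σ_k (x_{k,i} - mean_i) · (x_{k,j} - mean_j), with n-1 = 3:
  s[X_1,X_1] = ((3)·(3) + (-1)·(-1) + (-2)·(-2) + (0)·(0)) / 3 = 14/3 = 4.6667
  s[X_1,X_2] = ((3)·(0.75) + (-1)·(0.75) + (-2)·(-0.25) + (0)·(-1.25)) / 3 = 2/3 = 0.6667
  s[X_2,X_2] = ((0.75)·(0.75) + (0.75)·(0.75) + (-0.25)·(-0.25) + (-1.25)·(-1.25)) / 3 = 2.75/3 = 0.9167
  Sample standard deviations s_i = √(s[i,i]):
  s(X_1) = √(4.6667) = 2.1602
  s(X_2) = √(0.9167) = 0.9574

Step 3 — r_{ij} = s_{ij} / (s_i · s_j):
  r[X_1,X_1] = 1 (diagonal).
  r[X_1,X_2] = 0.6667 / (2.1602 · 0.9574) = 0.6667 / 2.0683 = 0.3223
  r[X_2,X_2] = 1 (diagonal).

R is symmetric with unit diagonal. Assembling:

R = [[1, 0.3223],
 [0.3223, 1]]


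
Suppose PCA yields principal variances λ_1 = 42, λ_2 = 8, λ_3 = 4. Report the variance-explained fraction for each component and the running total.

Step 1 — total variance = trace(Sigma) = Σ λ_i = 42 + 8 + 4 = 54.

Step 2 — fraction explained by component i = λ_i / Σ λ:
  PC1: 42/54 = 0.7778
  PC2: 8/54 = 0.1481
  PC3: 4/54 = 0.0741

Step 3 — cumulative fraction after k components = (λ_1 + ... + λ_k) / Σ λ:
  k = 1: 42/54 = 0.7778
  k = 2: (42 + 8)/54 = 50/54 = 0.9259
  k = 3: (42 + 8 + 4)/54 = 54/54 = 1

Summary (fraction, with percent):

explained: PC1 0.7778 (77.78%), PC2 0.1481 (14.81%), PC3 0.0741 (7.41%);  cumulative: 0.7778, 0.9259, 1


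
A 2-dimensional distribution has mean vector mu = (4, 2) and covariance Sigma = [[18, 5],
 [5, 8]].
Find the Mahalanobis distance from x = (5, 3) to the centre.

Step 1 — centre the observation: (x - mu) = (1, 1).

Step 2 — invert Sigma. det(Sigma) = 18·8 - (5)² = 119.
  Sigma^{-1} = (1/det) · [[d, -b], [-b, a]] = [[0.0672, -0.042],
 [-0.042, 0.1513]].

Step 3 — form the quadratic (x - mu)^T · Sigma^{-1} · (x - mu):
  Sigma^{-1} · (x - mu) = (0.0252, 0.1092).
  (x - mu)^T · [Sigma^{-1} · (x - mu)] = (1)·(0.0252) + (1)·(0.1092) = 0.1345.

Step 4 — take square root: d = √(0.1345) ≈ 0.3667.

d(x, mu) = √(0.1345) ≈ 0.3667


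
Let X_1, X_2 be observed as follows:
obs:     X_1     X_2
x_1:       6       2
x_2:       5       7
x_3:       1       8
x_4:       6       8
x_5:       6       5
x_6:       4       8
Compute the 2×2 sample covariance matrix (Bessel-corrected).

Step 1 — column means:
  mean(X_1) = (6 + 5 + 1 + 6 + 6 + 4) / 6 = 28/6 = 4.6667
  mean(X_2) = (2 + 7 + 8 + 8 + 5 + 8) / 6 = 38/6 = 6.3333

Step 2 — sample covariance S[i,j] = (1/(n-1)) · Σ_k (x_{k,i} - mean_i) · (x_{k,j} - mean_j), with n-1 = 5.
  S[X_1,X_1] = ((1.3333)·(1.3333) + (0.3333)·(0.3333) + (-3.6667)·(-3.6667) + (1.3333)·(1.3333) + (1.3333)·(1.3333) + (-0.6667)·(-0.6667)) / 5 = 19.3333/5 = 3.8667
  S[X_1,X_2] = ((1.3333)·(-4.3333) + (0.3333)·(0.6667) + (-3.6667)·(1.6667) + (1.3333)·(1.6667) + (1.3333)·(-1.3333) + (-0.6667)·(1.6667)) / 5 = -12.3333/5 = -2.4667
  S[X_2,X_2] = ((-4.3333)·(-4.3333) + (0.6667)·(0.6667) + (1.6667)·(1.6667) + (1.6667)·(1.6667) + (-1.3333)·(-1.3333) + (1.6667)·(1.6667)) / 5 = 29.3333/5 = 5.8667

S is symmetric (S[j,i] = S[i,j]). Assembling:

S = [[3.8667, -2.4667],
 [-2.4667, 5.8667]]


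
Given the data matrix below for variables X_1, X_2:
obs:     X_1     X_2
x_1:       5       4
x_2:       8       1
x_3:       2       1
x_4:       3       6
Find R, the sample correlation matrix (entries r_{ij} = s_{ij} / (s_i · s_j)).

Step 1 — column means:
  mean(X_1) = (5 + 8 + 2 + 3) / 4 = 18/4 = 4.5
  mean(X_2) = (4 + 1 + 1 + 6) / 4 = 12/4 = 3

Step 2 — sample variances and covariances s[i,j] = (1/(n-1)) · Σ_k (x_{k,i} - mean_i) · (x_{k,j} - mean_j), with n-1 = 3:
  s[X_1,X_1] = ((0.5)·(0.5) + (3.5)·(3.5) + (-2.5)·(-2.5) + (-1.5)·(-1.5)) / 3 = 21/3 = 7
  s[X_1,X_2] = ((0.5)·(1) + (3.5)·(-2) + (-2.5)·(-2) + (-1.5)·(3)) / 3 = -6/3 = -2
  s[X_2,X_2] = ((1)·(1) + (-2)·(-2) + (-2)·(-2) + (3)·(3)) / 3 = 18/3 = 6
  Sample standard deviations s_i = √(s[i,i]):
  s(X_1) = √(7) = 2.6458
  s(X_2) = √(6) = 2.4495

Step 3 — r_{ij} = s_{ij} / (s_i · s_j):
  r[X_1,X_1] = 1 (diagonal).
  r[X_1,X_2] = -2 / (2.6458 · 2.4495) = -2 / 6.4807 = -0.3086
  r[X_2,X_2] = 1 (diagonal).

R is symmetric with unit diagonal. Assembling:

R = [[1, -0.3086],
 [-0.3086, 1]]


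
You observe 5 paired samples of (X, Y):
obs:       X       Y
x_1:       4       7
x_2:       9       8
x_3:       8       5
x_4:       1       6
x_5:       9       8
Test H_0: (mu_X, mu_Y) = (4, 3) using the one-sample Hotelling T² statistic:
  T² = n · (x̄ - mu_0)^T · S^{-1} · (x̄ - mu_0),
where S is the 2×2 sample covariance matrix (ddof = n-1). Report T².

Step 1 — sample mean vector:
  mean(X) = (4 + 9 + 8 + 1 + 9) / 5 = 31/5 = 6.2
  mean(Y) = (7 + 8 + 5 + 6 + 8) / 5 = 34/5 = 6.8
  x̄ = (6.2, 6.8),  deviation x̄ - mu_0 = (6.2, 6.8) - (4, 3) = (2.2, 3.8).

Step 2 — sample covariance matrix, S[i,j] = (1/(n-1)) · Σ_k (x_{k,i} - mean_i) · (x_{k,j} - mean_j), divisor n-1 = 4:
  S[X,X] = ((-2.2)·(-2.2) + (2.8)·(2.8) + (1.8)·(1.8) + (-5.2)·(-5.2) + (2.8)·(2.8)) / 4 = 50.8/4 = 12.7
  S[X,Y] = ((-2.2)·(0.2) + (2.8)·(1.2) + (1.8)·(-1.8) + (-5.2)·(-0.8) + (2.8)·(1.2)) / 4 = 7.2/4 = 1.8
  S[Y,Y] = ((0.2)·(0.2) + (1.2)·(1.2) + (-1.8)·(-1.8) + (-0.8)·(-0.8) + (1.2)·(1.2)) / 4 = 6.8/4 = 1.7
  S = [[12.7, 1.8],
 [1.8, 1.7]].

Step 3 — invert S. det(S) = 12.7·1.7 - (1.8)² = 18.35.
  S^{-1} = (1/det) · [[d, -b], [-b, a]] = [[0.0926, -0.0981],
 [-0.0981, 0.6921]].

Step 4 — quadratic form (x̄ - mu_0)^T · S^{-1} · (x̄ - mu_0):
  S^{-1} · (x̄ - mu_0) = (-0.1689, 2.4142),
  (x̄ - mu_0)^T · [...] = (2.2)·(-0.1689) + (3.8)·(2.4142) = 8.8022.

Step 5 — scale by n: T² = 5 · 8.8022 = 44.0109.

T² ≈ 44.0109


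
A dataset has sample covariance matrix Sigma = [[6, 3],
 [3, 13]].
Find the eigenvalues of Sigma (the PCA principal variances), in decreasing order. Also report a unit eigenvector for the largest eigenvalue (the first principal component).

Step 1 — characteristic polynomial of 2×2 Sigma:
  det(Sigma - λI) = λ² - trace · λ + det = 0.
  trace = 6 + 13 = 19, det = 6·13 - (3)² = 69.
Step 2 — discriminant:
  Δ = trace² - 4·det = 361 - 276 = 85.
Step 3 — eigenvalues:
  λ = (trace ± √Δ)/2 = (19 ± 9.2195)/2,
  λ_1 = 14.1098,  λ_2 = 4.8902.

Step 4 — unit eigenvector for λ_1: solve (Sigma - λ_1 I)v = 0. First row:
  (6 - 14.1098)·v_x + (3)·v_y = 0, i.e. (-8.1098)·v_x + (3)·v_y = 0,
  so v ∝ (b, λ_1 - a) = (3, 8.1098) = u.
  ||u|| = √((3)² + (8.1098)²) = √(74.7684) ≈ 8.6469,
  v_1 = u/||u|| ≈ (0.3469, 0.9379) (||v_1|| = 1).

λ_1 = 14.1098,  λ_2 = 4.8902;  v_1 ≈ (0.3469, 0.9379)


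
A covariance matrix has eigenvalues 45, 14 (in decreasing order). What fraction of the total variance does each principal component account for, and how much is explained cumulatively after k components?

Step 1 — total variance = trace(Sigma) = Σ λ_i = 45 + 14 = 59.

Step 2 — fraction explained by component i = λ_i / Σ λ:
  PC1: 45/59 = 0.7627
  PC2: 14/59 = 0.2373

Step 3 — cumulative fraction after k components = (λ_1 + ... + λ_k) / Σ λ:
  k = 1: 45/59 = 0.7627
  k = 2: (45 + 14)/59 = 59/59 = 1

Summary (fraction, with percent):

explained: PC1 0.7627 (76.27%), PC2 0.2373 (23.73%);  cumulative: 0.7627, 1


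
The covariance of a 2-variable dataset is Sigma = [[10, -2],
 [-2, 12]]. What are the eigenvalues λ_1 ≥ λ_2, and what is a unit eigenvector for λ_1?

Step 1 — characteristic polynomial of 2×2 Sigma:
  det(Sigma - λI) = λ² - trace · λ + det = 0.
  trace = 10 + 12 = 22, det = 10·12 - (-2)² = 116.
Step 2 — discriminant:
  Δ = trace² - 4·det = 484 - 464 = 20.
Step 3 — eigenvalues:
  λ = (trace ± √Δ)/2 = (22 ± 4.4721)/2,
  λ_1 = 13.2361,  λ_2 = 8.7639.

Step 4 — unit eigenvector for λ_1: solve (Sigma - λ_1 I)v = 0. First row:
  (10 - 13.2361)·v_x + (-2)·v_y = 0, i.e. (-3.2361)·v_x + (-2)·v_y = 0,
  so v ∝ (b, λ_1 - a) = (-2, 3.2361); multiply by -1 so the first entry is positive: u = (2, -3.2361).
  ||u|| = √((2)² + (-3.2361)²) = √(14.4721) ≈ 3.8042,
  v_1 = u/||u|| ≈ (0.5257, -0.8507) (||v_1|| = 1).

λ_1 = 13.2361,  λ_2 = 8.7639;  v_1 ≈ (0.5257, -0.8507)


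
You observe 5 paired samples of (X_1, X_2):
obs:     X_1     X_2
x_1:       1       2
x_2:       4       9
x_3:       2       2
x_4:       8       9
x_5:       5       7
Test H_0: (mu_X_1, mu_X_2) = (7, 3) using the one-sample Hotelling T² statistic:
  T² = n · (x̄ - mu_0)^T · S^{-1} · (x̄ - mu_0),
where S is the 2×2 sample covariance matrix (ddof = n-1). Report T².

Step 1 — sample mean vector:
  mean(X_1) = (1 + 4 + 2 + 8 + 5) / 5 = 20/5 = 4
  mean(X_2) = (2 + 9 + 2 + 9 + 7) / 5 = 29/5 = 5.8
  x̄ = (4, 5.8),  deviation x̄ - mu_0 = (4, 5.8) - (7, 3) = (-3, 2.8).

Step 2 — sample covariance matrix, S[i,j] = (1/(n-1)) · Σ_k (x_{k,i} - mean_i) · (x_{k,j} - mean_j), divisor n-1 = 4:
  S[X_1,X_1] = ((-3)·(-3) + (0)·(0) + (-2)·(-2) + (4)·(4) + (1)·(1)) / 4 = 30/4 = 7.5
  S[X_1,X_2] = ((-3)·(-3.8) + (0)·(3.2) + (-2)·(-3.8) + (4)·(3.2) + (1)·(1.2)) / 4 = 33/4 = 8.25
  S[X_2,X_2] = ((-3.8)·(-3.8) + (3.2)·(3.2) + (-3.8)·(-3.8) + (3.2)·(3.2) + (1.2)·(1.2)) / 4 = 50.8/4 = 12.7
  S = [[7.5, 8.25],
 [8.25, 12.7]].

Step 3 — invert S. det(S) = 7.5·12.7 - (8.25)² = 27.1875.
  S^{-1} = (1/det) · [[d, -b], [-b, a]] = [[0.4671, -0.3034],
 [-0.3034, 0.2759]].

Step 4 — quadratic form (x̄ - mu_0)^T · S^{-1} · (x̄ - mu_0):
  S^{-1} · (x̄ - mu_0) = (-2.251, 1.6828),
  (x̄ - mu_0)^T · [...] = (-3)·(-2.251) + (2.8)·(1.6828) = 11.4648.

Step 5 — scale by n: T² = 5 · 11.4648 = 57.3241.

T² ≈ 57.3241


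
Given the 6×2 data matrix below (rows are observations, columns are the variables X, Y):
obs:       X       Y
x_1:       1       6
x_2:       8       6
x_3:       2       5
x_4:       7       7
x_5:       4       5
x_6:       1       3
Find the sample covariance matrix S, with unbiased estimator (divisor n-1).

Step 1 — column means:
  mean(X) = (1 + 8 + 2 + 7 + 4 + 1) / 6 = 23/6 = 3.8333
  mean(Y) = (6 + 6 + 5 + 7 + 5 + 3) / 6 = 32/6 = 5.3333

Step 2 — sample covariance S[i,j] = (1/(n-1)) · Σ_k (x_{k,i} - mean_i) · (x_{k,j} - mean_j), with n-1 = 5.
  S[X,X] = ((-2.8333)·(-2.8333) + (4.1667)·(4.1667) + (-1.8333)·(-1.8333) + (3.1667)·(3.1667) + (0.1667)·(0.1667) + (-2.8333)·(-2.8333)) / 5 = 46.8333/5 = 9.3667
  S[X,Y] = ((-2.8333)·(0.6667) + (4.1667)·(0.6667) + (-1.8333)·(-0.3333) + (3.1667)·(1.6667) + (0.1667)·(-0.3333) + (-2.8333)·(-2.3333)) / 5 = 13.3333/5 = 2.6667
  S[Y,Y] = ((0.6667)·(0.6667) + (0.6667)·(0.6667) + (-0.3333)·(-0.3333) + (1.6667)·(1.6667) + (-0.3333)·(-0.3333) + (-2.3333)·(-2.3333)) / 5 = 9.3333/5 = 1.8667

S is symmetric (S[j,i] = S[i,j]). Assembling:

S = [[9.3667, 2.6667],
 [2.6667, 1.8667]]


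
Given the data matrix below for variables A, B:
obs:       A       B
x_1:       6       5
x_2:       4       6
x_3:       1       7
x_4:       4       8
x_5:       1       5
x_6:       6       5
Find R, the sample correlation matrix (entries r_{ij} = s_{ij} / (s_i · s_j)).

Step 1 — column means:
  mean(A) = (6 + 4 + 1 + 4 + 1 + 6) / 6 = 22/6 = 3.6667
  mean(B) = (5 + 6 + 7 + 8 + 5 + 5) / 6 = 36/6 = 6

Step 2 — sample variances and covariances s[i,j] = (1/(n-1)) · Σ_k (x_{k,i} - mean_i) · (x_{k,j} - mean_j), with n-1 = 5:
  s[A,A] = ((2.3333)·(2.3333) + (0.3333)·(0.3333) + (-2.6667)·(-2.6667) + (0.3333)·(0.3333) + (-2.6667)·(-2.6667) + (2.3333)·(2.3333)) / 5 = 25.3333/5 = 5.0667
  s[A,B] = ((2.3333)·(-1) + (0.3333)·(0) + (-2.6667)·(1) + (0.3333)·(2) + (-2.6667)·(-1) + (2.3333)·(-1)) / 5 = -4/5 = -0.8
  s[B,B] = ((-1)·(-1) + (0)·(0) + (1)·(1) + (2)·(2) + (-1)·(-1) + (-1)·(-1)) / 5 = 8/5 = 1.6
  Sample standard deviations s_i = √(s[i,i]):
  s(A) = √(5.0667) = 2.2509
  s(B) = √(1.6) = 1.2649

Step 3 — r_{ij} = s_{ij} / (s_i · s_j):
  r[A,A] = 1 (diagonal).
  r[A,B] = -0.8 / (2.2509 · 1.2649) = -0.8 / 2.8472 = -0.281
  r[B,B] = 1 (diagonal).

R is symmetric with unit diagonal. Assembling:

R = [[1, -0.281],
 [-0.281, 1]]


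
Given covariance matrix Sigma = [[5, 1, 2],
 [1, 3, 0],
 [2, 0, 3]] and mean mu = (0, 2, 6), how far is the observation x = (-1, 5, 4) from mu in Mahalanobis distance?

Step 1 — centre the observation: (x - mu) = (-1, 3, -2).

Step 2 — invert Sigma (cofactor / det for 3×3, or solve directly):
  Sigma^{-1} = [[0.3, -0.1, -0.2],
 [-0.1, 0.3667, 0.0667],
 [-0.2, 0.0667, 0.4667]].

Step 3 — form the quadratic (x - mu)^T · Sigma^{-1} · (x - mu):
  Sigma^{-1} · (x - mu) = (-0.2, 1.0667, -0.5333).
  (x - mu)^T · [Sigma^{-1} · (x - mu)] = (-1)·(-0.2) + (3)·(1.0667) + (-2)·(-0.5333) = 4.4667.

Step 4 — take square root: d = √(4.4667) ≈ 2.1134.

d(x, mu) = √(4.4667) ≈ 2.1134


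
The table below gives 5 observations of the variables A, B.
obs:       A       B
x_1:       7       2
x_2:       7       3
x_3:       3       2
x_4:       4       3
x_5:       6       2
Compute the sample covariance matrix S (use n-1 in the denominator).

Step 1 — column means:
  mean(A) = (7 + 7 + 3 + 4 + 6) / 5 = 27/5 = 5.4
  mean(B) = (2 + 3 + 2 + 3 + 2) / 5 = 12/5 = 2.4

Step 2 — sample covariance S[i,j] = (1/(n-1)) · Σ_k (x_{k,i} - mean_i) · (x_{k,j} - mean_j), with n-1 = 4.
  S[A,A] = ((1.6)·(1.6) + (1.6)·(1.6) + (-2.4)·(-2.4) + (-1.4)·(-1.4) + (0.6)·(0.6)) / 4 = 13.2/4 = 3.3
  S[A,B] = ((1.6)·(-0.4) + (1.6)·(0.6) + (-2.4)·(-0.4) + (-1.4)·(0.6) + (0.6)·(-0.4)) / 4 = 0.2/4 = 0.05
  S[B,B] = ((-0.4)·(-0.4) + (0.6)·(0.6) + (-0.4)·(-0.4) + (0.6)·(0.6) + (-0.4)·(-0.4)) / 4 = 1.2/4 = 0.3

S is symmetric (S[j,i] = S[i,j]). Assembling:

S = [[3.3, 0.05],
 [0.05, 0.3]]


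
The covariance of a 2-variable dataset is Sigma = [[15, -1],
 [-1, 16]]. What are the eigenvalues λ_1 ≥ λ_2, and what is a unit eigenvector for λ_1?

Step 1 — characteristic polynomial of 2×2 Sigma:
  det(Sigma - λI) = λ² - trace · λ + det = 0.
  trace = 15 + 16 = 31, det = 15·16 - (-1)² = 239.
Step 2 — discriminant:
  Δ = trace² - 4·det = 961 - 956 = 5.
Step 3 — eigenvalues:
  λ = (trace ± √Δ)/2 = (31 ± 2.2361)/2,
  λ_1 = 16.618,  λ_2 = 14.382.

Step 4 — unit eigenvector for λ_1: solve (Sigma - λ_1 I)v = 0. First row:
  (15 - 16.618)·v_x + (-1)·v_y = 0, i.e. (-1.618)·v_x + (-1)·v_y = 0,
  so v ∝ (b, λ_1 - a) = (-1, 1.618); multiply by -1 so the first entry is positive: u = (1, -1.618).
  ||u|| = √((1)² + (-1.618)²) = √(3.618) ≈ 1.9021,
  v_1 = u/||u|| ≈ (0.5257, -0.8507) (||v_1|| = 1).

λ_1 = 16.618,  λ_2 = 14.382;  v_1 ≈ (0.5257, -0.8507)


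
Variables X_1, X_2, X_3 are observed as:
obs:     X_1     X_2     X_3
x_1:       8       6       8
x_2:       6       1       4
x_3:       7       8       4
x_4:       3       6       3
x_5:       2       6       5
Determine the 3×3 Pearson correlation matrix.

Step 1 — column means:
  mean(X_1) = (8 + 6 + 7 + 3 + 2) / 5 = 26/5 = 5.2
  mean(X_2) = (6 + 1 + 8 + 6 + 6) / 5 = 27/5 = 5.4
  mean(X_3) = (8 + 4 + 4 + 3 + 5) / 5 = 24/5 = 4.8

Step 2 — sample variances and covariances s[i,j] = (1/(n-1)) · Σ_k (x_{k,i} - mean_i) · (x_{k,j} - mean_j), with n-1 = 4:
  s[X_1,X_1] = ((2.8)·(2.8) + (0.8)·(0.8) + (1.8)·(1.8) + (-2.2)·(-2.2) + (-3.2)·(-3.2)) / 4 = 26.8/4 = 6.7
  s[X_1,X_2] = ((2.8)·(0.6) + (0.8)·(-4.4) + (1.8)·(2.6) + (-2.2)·(0.6) + (-3.2)·(0.6)) / 4 = -0.4/4 = -0.1
  s[X_1,X_3] = ((2.8)·(3.2) + (0.8)·(-0.8) + (1.8)·(-0.8) + (-2.2)·(-1.8) + (-3.2)·(0.2)) / 4 = 10.2/4 = 2.55
  s[X_2,X_2] = ((0.6)·(0.6) + (-4.4)·(-4.4) + (2.6)·(2.6) + (0.6)·(0.6) + (0.6)·(0.6)) / 4 = 27.2/4 = 6.8
  s[X_2,X_3] = ((0.6)·(3.2) + (-4.4)·(-0.8) + (2.6)·(-0.8) + (0.6)·(-1.8) + (0.6)·(0.2)) / 4 = 2.4/4 = 0.6
  s[X_3,X_3] = ((3.2)·(3.2) + (-0.8)·(-0.8) + (-0.8)·(-0.8) + (-1.8)·(-1.8) + (0.2)·(0.2)) / 4 = 14.8/4 = 3.7
  Sample standard deviations s_i = √(s[i,i]):
  s(X_1) = √(6.7) = 2.5884
  s(X_2) = √(6.8) = 2.6077
  s(X_3) = √(3.7) = 1.9235

Step 3 — r_{ij} = s_{ij} / (s_i · s_j):
  r[X_1,X_1] = 1 (diagonal).
  r[X_1,X_2] = -0.1 / (2.5884 · 2.6077) = -0.1 / 6.7498 = -0.0148
  r[X_1,X_3] = 2.55 / (2.5884 · 1.9235) = 2.55 / 4.979 = 0.5122
  r[X_2,X_2] = 1 (diagonal).
  r[X_2,X_3] = 0.6 / (2.6077 · 1.9235) = 0.6 / 5.016 = 0.1196
  r[X_3,X_3] = 1 (diagonal).

R is symmetric with unit diagonal. Assembling:

R = [[1, -0.0148, 0.5122],
 [-0.0148, 1, 0.1196],
 [0.5122, 0.1196, 1]]


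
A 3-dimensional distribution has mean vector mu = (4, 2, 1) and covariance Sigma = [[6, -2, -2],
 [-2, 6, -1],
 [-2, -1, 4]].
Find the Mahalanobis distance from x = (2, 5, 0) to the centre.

Step 1 — centre the observation: (x - mu) = (-2, 3, -1).

Step 2 — invert Sigma (cofactor / det for 3×3, or solve directly):
  Sigma^{-1} = [[0.2556, 0.1111, 0.1556],
 [0.1111, 0.2222, 0.1111],
 [0.1556, 0.1111, 0.3556]].

Step 3 — form the quadratic (x - mu)^T · Sigma^{-1} · (x - mu):
  Sigma^{-1} · (x - mu) = (-0.3333, 0.3333, -0.3333).
  (x - mu)^T · [Sigma^{-1} · (x - mu)] = (-2)·(-0.3333) + (3)·(0.3333) + (-1)·(-0.3333) = 2.

Step 4 — take square root: d = √(2) ≈ 1.4142.

d(x, mu) = √(2) ≈ 1.4142


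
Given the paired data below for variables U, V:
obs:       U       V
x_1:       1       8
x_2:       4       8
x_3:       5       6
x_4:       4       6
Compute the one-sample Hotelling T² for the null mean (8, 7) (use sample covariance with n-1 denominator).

Step 1 — sample mean vector:
  mean(U) = (1 + 4 + 5 + 4) / 4 = 14/4 = 3.5
  mean(V) = (8 + 8 + 6 + 6) / 4 = 28/4 = 7
  x̄ = (3.5, 7),  deviation x̄ - mu_0 = (3.5, 7) - (8, 7) = (-4.5, 0).

Step 2 — sample covariance matrix, S[i,j] = (1/(n-1)) · Σ_k (x_{k,i} - mean_i) · (x_{k,j} - mean_j), divisor n-1 = 3:
  S[U,U] = ((-2.5)·(-2.5) + (0.5)·(0.5) + (1.5)·(1.5) + (0.5)·(0.5)) / 3 = 9/3 = 3
  S[U,V] = ((-2.5)·(1) + (0.5)·(1) + (1.5)·(-1) + (0.5)·(-1)) / 3 = -4/3 = -1.3333
  S[V,V] = ((1)·(1) + (1)·(1) + (-1)·(-1) + (-1)·(-1)) / 3 = 4/3 = 1.3333
  S = [[3, -1.3333],
 [-1.3333, 1.3333]].

Step 3 — invert S. det(S) = 3·1.3333 - (-1.3333)² = 2.2222.
  S^{-1} = (1/det) · [[d, -b], [-b, a]] = [[0.6, 0.6],
 [0.6, 1.35]].

Step 4 — quadratic form (x̄ - mu_0)^T · S^{-1} · (x̄ - mu_0):
  S^{-1} · (x̄ - mu_0) = (-2.7, -2.7),
  (x̄ - mu_0)^T · [...] = (-4.5)·(-2.7) + (0)·(-2.7) = 12.15.

Step 5 — scale by n: T² = 4 · 12.15 = 48.6.

T² ≈ 48.6


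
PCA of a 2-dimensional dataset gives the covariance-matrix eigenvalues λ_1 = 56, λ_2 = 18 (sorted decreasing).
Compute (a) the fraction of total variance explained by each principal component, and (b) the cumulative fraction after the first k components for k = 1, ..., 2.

Step 1 — total variance = trace(Sigma) = Σ λ_i = 56 + 18 = 74.

Step 2 — fraction explained by component i = λ_i / Σ λ:
  PC1: 56/74 = 0.7568
  PC2: 18/74 = 0.2432

Step 3 — cumulative fraction after k components = (λ_1 + ... + λ_k) / Σ λ:
  k = 1: 56/74 = 0.7568
  k = 2: (56 + 18)/74 = 74/74 = 1

Summary (fraction, with percent):

explained: PC1 0.7568 (75.68%), PC2 0.2432 (24.32%);  cumulative: 0.7568, 1


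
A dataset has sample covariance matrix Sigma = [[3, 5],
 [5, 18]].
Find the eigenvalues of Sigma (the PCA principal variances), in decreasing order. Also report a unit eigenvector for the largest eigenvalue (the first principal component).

Step 1 — characteristic polynomial of 2×2 Sigma:
  det(Sigma - λI) = λ² - trace · λ + det = 0.
  trace = 3 + 18 = 21, det = 3·18 - (5)² = 29.
Step 2 — discriminant:
  Δ = trace² - 4·det = 441 - 116 = 325.
Step 3 — eigenvalues:
  λ = (trace ± √Δ)/2 = (21 ± 18.0278)/2,
  λ_1 = 19.5139,  λ_2 = 1.4861.

Step 4 — unit eigenvector for λ_1: solve (Sigma - λ_1 I)v = 0. First row:
  (3 - 19.5139)·v_x + (5)·v_y = 0, i.e. (-16.5139)·v_x + (5)·v_y = 0,
  so v ∝ (b, λ_1 - a) = (5, 16.5139) = u.
  ||u|| = √((5)² + (16.5139)²) = √(297.7082) ≈ 17.2542,
  v_1 = u/||u|| ≈ (0.2898, 0.9571) (||v_1|| = 1).

λ_1 = 19.5139,  λ_2 = 1.4861;  v_1 ≈ (0.2898, 0.9571)


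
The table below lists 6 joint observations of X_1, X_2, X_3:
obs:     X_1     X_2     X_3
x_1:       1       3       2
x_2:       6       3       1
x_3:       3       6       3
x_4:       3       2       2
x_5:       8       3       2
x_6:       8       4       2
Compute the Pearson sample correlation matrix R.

Step 1 — column means:
  mean(X_1) = (1 + 6 + 3 + 3 + 8 + 8) / 6 = 29/6 = 4.8333
  mean(X_2) = (3 + 3 + 6 + 2 + 3 + 4) / 6 = 21/6 = 3.5
  mean(X_3) = (2 + 1 + 3 + 2 + 2 + 2) / 6 = 12/6 = 2

Step 2 — sample variances and covariances s[i,j] = (1/(n-1)) · Σ_k (x_{k,i} - mean_i) · (x_{k,j} - mean_j), with n-1 = 5:
  s[X_1,X_1] = ((-3.8333)·(-3.8333) + (1.1667)·(1.1667) + (-1.8333)·(-1.8333) + (-1.8333)·(-1.8333) + (3.1667)·(3.1667) + (3.1667)·(3.1667)) / 5 = 42.8333/5 = 8.5667
  s[X_1,X_2] = ((-3.8333)·(-0.5) + (1.1667)·(-0.5) + (-1.8333)·(2.5) + (-1.8333)·(-1.5) + (3.1667)·(-0.5) + (3.1667)·(0.5)) / 5 = -0.5/5 = -0.1
  s[X_1,X_3] = ((-3.8333)·(0) + (1.1667)·(-1) + (-1.8333)·(1) + (-1.8333)·(0) + (3.1667)·(0) + (3.1667)·(0)) / 5 = -3/5 = -0.6
  s[X_2,X_2] = ((-0.5)·(-0.5) + (-0.5)·(-0.5) + (2.5)·(2.5) + (-1.5)·(-1.5) + (-0.5)·(-0.5) + (0.5)·(0.5)) / 5 = 9.5/5 = 1.9
  s[X_2,X_3] = ((-0.5)·(0) + (-0.5)·(-1) + (2.5)·(1) + (-1.5)·(0) + (-0.5)·(0) + (0.5)·(0)) / 5 = 3/5 = 0.6
  s[X_3,X_3] = ((0)·(0) + (-1)·(-1) + (1)·(1) + (0)·(0) + (0)·(0) + (0)·(0)) / 5 = 2/5 = 0.4
  Sample standard deviations s_i = √(s[i,i]):
  s(X_1) = √(8.5667) = 2.9269
  s(X_2) = √(1.9) = 1.3784
  s(X_3) = √(0.4) = 0.6325

Step 3 — r_{ij} = s_{ij} / (s_i · s_j):
  r[X_1,X_1] = 1 (diagonal).
  r[X_1,X_2] = -0.1 / (2.9269 · 1.3784) = -0.1 / 4.0344 = -0.0248
  r[X_1,X_3] = -0.6 / (2.9269 · 0.6325) = -0.6 / 1.8511 = -0.3241
  r[X_2,X_2] = 1 (diagonal).
  r[X_2,X_3] = 0.6 / (1.3784 · 0.6325) = 0.6 / 0.8718 = 0.6882
  r[X_3,X_3] = 1 (diagonal).

R is symmetric with unit diagonal. Assembling:

R = [[1, -0.0248, -0.3241],
 [-0.0248, 1, 0.6882],
 [-0.3241, 0.6882, 1]]


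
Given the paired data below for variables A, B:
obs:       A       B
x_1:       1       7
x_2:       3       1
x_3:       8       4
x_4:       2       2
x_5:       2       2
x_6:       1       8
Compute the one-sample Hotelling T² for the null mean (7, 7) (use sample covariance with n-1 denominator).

Step 1 — sample mean vector:
  mean(A) = (1 + 3 + 8 + 2 + 2 + 1) / 6 = 17/6 = 2.8333
  mean(B) = (7 + 1 + 4 + 2 + 2 + 8) / 6 = 24/6 = 4
  x̄ = (2.8333, 4),  deviation x̄ - mu_0 = (2.8333, 4) - (7, 7) = (-4.1667, -3).

Step 2 — sample covariance matrix, S[i,j] = (1/(n-1)) · Σ_k (x_{k,i} - mean_i) · (x_{k,j} - mean_j), divisor n-1 = 5:
  S[A,A] = ((-1.8333)·(-1.8333) + (0.1667)·(0.1667) + (5.1667)·(5.1667) + (-0.8333)·(-0.8333) + (-0.8333)·(-0.8333) + (-1.8333)·(-1.8333)) / 5 = 34.8333/5 = 6.9667
  S[A,B] = ((-1.8333)·(3) + (0.1667)·(-3) + (5.1667)·(0) + (-0.8333)·(-2) + (-0.8333)·(-2) + (-1.8333)·(4)) / 5 = -10/5 = -2
  S[B,B] = ((3)·(3) + (-3)·(-3) + (0)·(0) + (-2)·(-2) + (-2)·(-2) + (4)·(4)) / 5 = 42/5 = 8.4
  S = [[6.9667, -2],
 [-2, 8.4]].

Step 3 — invert S. det(S) = 6.9667·8.4 - (-2)² = 54.52.
  S^{-1} = (1/det) · [[d, -b], [-b, a]] = [[0.1541, 0.0367],
 [0.0367, 0.1278]].

Step 4 — quadratic form (x̄ - mu_0)^T · S^{-1} · (x̄ - mu_0):
  S^{-1} · (x̄ - mu_0) = (-0.752, -0.5362),
  (x̄ - mu_0)^T · [...] = (-4.1667)·(-0.752) + (-3)·(-0.5362) = 4.742.

Step 5 — scale by n: T² = 6 · 4.742 = 28.4519.

T² ≈ 28.4519


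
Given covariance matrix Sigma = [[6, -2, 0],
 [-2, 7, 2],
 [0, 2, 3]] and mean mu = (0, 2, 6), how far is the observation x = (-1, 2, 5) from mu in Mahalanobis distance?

Step 1 — centre the observation: (x - mu) = (-1, 0, -1).

Step 2 — invert Sigma (cofactor / det for 3×3, or solve directly):
  Sigma^{-1} = [[0.1889, 0.0667, -0.0444],
 [0.0667, 0.2, -0.1333],
 [-0.0444, -0.1333, 0.4222]].

Step 3 — form the quadratic (x - mu)^T · Sigma^{-1} · (x - mu):
  Sigma^{-1} · (x - mu) = (-0.1444, 0.0667, -0.3778).
  (x - mu)^T · [Sigma^{-1} · (x - mu)] = (-1)·(-0.1444) + (0)·(0.0667) + (-1)·(-0.3778) = 0.5222.

Step 4 — take square root: d = √(0.5222) ≈ 0.7226.

d(x, mu) = √(0.5222) ≈ 0.7226


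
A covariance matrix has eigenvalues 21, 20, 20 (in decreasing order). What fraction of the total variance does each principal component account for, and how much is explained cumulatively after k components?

Step 1 — total variance = trace(Sigma) = Σ λ_i = 21 + 20 + 20 = 61.

Step 2 — fraction explained by component i = λ_i / Σ λ:
  PC1: 21/61 = 0.3443
  PC2: 20/61 = 0.3279
  PC3: 20/61 = 0.3279

Step 3 — cumulative fraction after k components = (λ_1 + ... + λ_k) / Σ λ:
  k = 1: 21/61 = 0.3443
  k = 2: (21 + 20)/61 = 41/61 = 0.6721
  k = 3: (21 + 20 + 20)/61 = 61/61 = 1

Summary (fraction, with percent):

explained: PC1 0.3443 (34.43%), PC2 0.3279 (32.79%), PC3 0.3279 (32.79%);  cumulative: 0.3443, 0.6721, 1


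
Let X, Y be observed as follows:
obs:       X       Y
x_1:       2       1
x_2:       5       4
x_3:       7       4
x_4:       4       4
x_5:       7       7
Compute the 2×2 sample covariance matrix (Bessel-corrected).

Step 1 — column means:
  mean(X) = (2 + 5 + 7 + 4 + 7) / 5 = 25/5 = 5
  mean(Y) = (1 + 4 + 4 + 4 + 7) / 5 = 20/5 = 4

Step 2 — sample covariance S[i,j] = (1/(n-1)) · Σ_k (x_{k,i} - mean_i) · (x_{k,j} - mean_j), with n-1 = 4.
  S[X,X] = ((-3)·(-3) + (0)·(0) + (2)·(2) + (-1)·(-1) + (2)·(2)) / 4 = 18/4 = 4.5
  S[X,Y] = ((-3)·(-3) + (0)·(0) + (2)·(0) + (-1)·(0) + (2)·(3)) / 4 = 15/4 = 3.75
  S[Y,Y] = ((-3)·(-3) + (0)·(0) + (0)·(0) + (0)·(0) + (3)·(3)) / 4 = 18/4 = 4.5

S is symmetric (S[j,i] = S[i,j]). Assembling:

S = [[4.5, 3.75],
 [3.75, 4.5]]


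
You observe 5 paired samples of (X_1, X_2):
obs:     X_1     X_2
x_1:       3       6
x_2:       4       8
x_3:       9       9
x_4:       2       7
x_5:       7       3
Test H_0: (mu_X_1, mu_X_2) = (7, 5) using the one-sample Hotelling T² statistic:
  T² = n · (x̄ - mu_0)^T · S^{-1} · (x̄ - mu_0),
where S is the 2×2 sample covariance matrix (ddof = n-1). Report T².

Step 1 — sample mean vector:
  mean(X_1) = (3 + 4 + 9 + 2 + 7) / 5 = 25/5 = 5
  mean(X_2) = (6 + 8 + 9 + 7 + 3) / 5 = 33/5 = 6.6
  x̄ = (5, 6.6),  deviation x̄ - mu_0 = (5, 6.6) - (7, 5) = (-2, 1.6).

Step 2 — sample covariance matrix, S[i,j] = (1/(n-1)) · Σ_k (x_{k,i} - mean_i) · (x_{k,j} - mean_j), divisor n-1 = 4:
  S[X_1,X_1] = ((-2)·(-2) + (-1)·(-1) + (4)·(4) + (-3)·(-3) + (2)·(2)) / 4 = 34/4 = 8.5
  S[X_1,X_2] = ((-2)·(-0.6) + (-1)·(1.4) + (4)·(2.4) + (-3)·(0.4) + (2)·(-3.6)) / 4 = 1/4 = 0.25
  S[X_2,X_2] = ((-0.6)·(-0.6) + (1.4)·(1.4) + (2.4)·(2.4) + (0.4)·(0.4) + (-3.6)·(-3.6)) / 4 = 21.2/4 = 5.3
  S = [[8.5, 0.25],
 [0.25, 5.3]].

Step 3 — invert S. det(S) = 8.5·5.3 - (0.25)² = 44.9875.
  S^{-1} = (1/det) · [[d, -b], [-b, a]] = [[0.1178, -0.0056],
 [-0.0056, 0.1889]].

Step 4 — quadratic form (x̄ - mu_0)^T · S^{-1} · (x̄ - mu_0):
  S^{-1} · (x̄ - mu_0) = (-0.2445, 0.3134),
  (x̄ - mu_0)^T · [...] = (-2)·(-0.2445) + (1.6)·(0.3134) = 0.9905.

Step 5 — scale by n: T² = 5 · 0.9905 = 4.9525.

T² ≈ 4.9525
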